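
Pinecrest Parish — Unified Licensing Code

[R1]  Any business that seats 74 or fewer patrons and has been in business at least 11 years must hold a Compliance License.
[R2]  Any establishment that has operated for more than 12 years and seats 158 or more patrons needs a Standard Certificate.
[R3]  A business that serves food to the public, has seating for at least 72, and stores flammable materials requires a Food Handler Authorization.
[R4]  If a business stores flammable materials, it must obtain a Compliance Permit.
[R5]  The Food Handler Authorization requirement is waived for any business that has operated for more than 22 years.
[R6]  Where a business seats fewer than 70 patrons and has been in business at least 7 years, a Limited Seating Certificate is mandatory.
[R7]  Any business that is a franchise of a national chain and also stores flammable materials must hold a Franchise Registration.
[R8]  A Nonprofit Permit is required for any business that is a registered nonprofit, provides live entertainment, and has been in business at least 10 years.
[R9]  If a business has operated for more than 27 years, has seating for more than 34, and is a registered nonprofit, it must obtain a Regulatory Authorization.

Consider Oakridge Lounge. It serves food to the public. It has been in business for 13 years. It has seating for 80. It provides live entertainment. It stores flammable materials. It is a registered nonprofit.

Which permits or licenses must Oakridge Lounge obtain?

Compliance Permit, Food Handler Authorization, Nonprofit Permit

[R1] seating 80 > 74; years in business 13 ≥ 11 → Compliance License not required.
[R2] years in business 13 > 12; seating 80 < 158 → Standard Certificate not required.
[R3] serves food to the public; seating 80 ≥ 72; stores flammable materials → Food Handler Authorization required.
[R4] stores flammable materials → Compliance Permit required.
[R5] years in business 13 ≤ 22 → Food Handler Authorization exemption does not apply.
[R6] seating 80 ≥ 70; years in business 13 ≥ 7 → Limited Seating Certificate not required.
[R7] is a registered nonprofit (not: is a franchise of a national chain); stores flammable materials → Franchise Registration not required.
[R8] is a registered nonprofit; provides live entertainment; years in business 13 ≥ 10 → Nonprofit Permit required.
[R9] years in business 13 ≤ 27; seating 80 > 34; is a registered nonprofit → Regulatory Authorization not required.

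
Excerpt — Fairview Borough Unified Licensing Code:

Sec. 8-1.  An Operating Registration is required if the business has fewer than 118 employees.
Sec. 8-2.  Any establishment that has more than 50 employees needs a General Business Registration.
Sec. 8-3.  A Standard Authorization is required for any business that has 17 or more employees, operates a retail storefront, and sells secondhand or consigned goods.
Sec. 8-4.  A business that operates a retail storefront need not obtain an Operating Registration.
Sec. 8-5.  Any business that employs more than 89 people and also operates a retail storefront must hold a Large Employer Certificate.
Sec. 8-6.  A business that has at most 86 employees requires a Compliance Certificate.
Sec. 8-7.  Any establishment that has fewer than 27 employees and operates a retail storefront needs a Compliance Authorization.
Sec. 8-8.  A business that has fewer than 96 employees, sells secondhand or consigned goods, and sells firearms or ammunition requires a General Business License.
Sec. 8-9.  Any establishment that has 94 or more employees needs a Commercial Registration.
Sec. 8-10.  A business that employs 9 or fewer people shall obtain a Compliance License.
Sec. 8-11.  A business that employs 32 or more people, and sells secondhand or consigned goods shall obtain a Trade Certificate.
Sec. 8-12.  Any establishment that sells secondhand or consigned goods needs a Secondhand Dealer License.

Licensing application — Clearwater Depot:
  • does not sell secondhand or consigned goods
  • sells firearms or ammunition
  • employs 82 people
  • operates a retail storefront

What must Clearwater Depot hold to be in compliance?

Sec. 8-1. employees 82 < 118 → Operating Registration required.
Sec. 8-2. employees 82 > 50 → General Business Registration required.
Sec. 8-3. employees 82 ≥ 17; operates a retail storefront; does not sell secondhand or consigned goods → Standard Authorization not required.
Sec. 8-4. operates a retail storefront → exempt from Operating Registration.
Sec. 8-5. employees 82 ≤ 89; operates a retail storefront → Large Employer Certificate not required.
Sec. 8-6. employees 82 ≤ 86 → Compliance Certificate required.
Sec. 8-7. employees 82 ≥ 27; operates a retail storefront → Compliance Authorization not required.
Sec. 8-8. employees 82 < 96; does not sell secondhand or consigned goods; sells firearms or ammunition → General Business License not required.
Sec. 8-9. employees 82 < 94 → Commercial Registration not required.
Sec. 8-10. employees 82 > 9 → Compliance License not required.
Sec. 8-11. employees 82 ≥ 32; does not sell secondhand or consigned goods → Trade Certificate not required.
Sec. 8-12. does not sell secondhand or consigned goods → Secondhand Dealer License not required.

Compliance Certificate, General Business Registration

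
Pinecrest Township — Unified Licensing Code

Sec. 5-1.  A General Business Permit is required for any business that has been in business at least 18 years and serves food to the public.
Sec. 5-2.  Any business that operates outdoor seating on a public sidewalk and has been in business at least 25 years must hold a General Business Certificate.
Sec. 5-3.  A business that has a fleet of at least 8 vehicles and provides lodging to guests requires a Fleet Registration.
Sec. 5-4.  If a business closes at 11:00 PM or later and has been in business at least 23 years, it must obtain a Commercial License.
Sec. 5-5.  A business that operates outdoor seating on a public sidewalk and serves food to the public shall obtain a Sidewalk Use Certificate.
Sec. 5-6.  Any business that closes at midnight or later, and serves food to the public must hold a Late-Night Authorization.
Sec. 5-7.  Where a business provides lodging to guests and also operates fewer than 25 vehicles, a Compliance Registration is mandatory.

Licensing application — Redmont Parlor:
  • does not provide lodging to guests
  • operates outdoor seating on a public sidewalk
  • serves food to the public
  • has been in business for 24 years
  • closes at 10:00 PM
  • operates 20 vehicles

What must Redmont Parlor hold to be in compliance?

General Business Permit, Sidewalk Use Certificate

Sec. 5-1. years in business 24 ≥ 18; serves food to the public → General Business Permit required.
Sec. 5-2. operates outdoor seating on a public sidewalk; years in business 24 < 25 → General Business Certificate not required.
Sec. 5-3. vehicles 20 ≥ 8; does not provide lodging to guests → Fleet Registration not required.
Sec. 5-4. closes 10:00 PM, at/before 11:00 PM; years in business 24 ≥ 23 → Commercial License not required.
Sec. 5-5. operates outdoor seating on a public sidewalk; serves food to the public → Sidewalk Use Certificate required.
Sec. 5-6. closes 10:00 PM, at/before midnight; serves food to the public → Late-Night Authorization not required.
Sec. 5-7. does not provide lodging to guests; vehicles 20 < 25 → Compliance Registration not required.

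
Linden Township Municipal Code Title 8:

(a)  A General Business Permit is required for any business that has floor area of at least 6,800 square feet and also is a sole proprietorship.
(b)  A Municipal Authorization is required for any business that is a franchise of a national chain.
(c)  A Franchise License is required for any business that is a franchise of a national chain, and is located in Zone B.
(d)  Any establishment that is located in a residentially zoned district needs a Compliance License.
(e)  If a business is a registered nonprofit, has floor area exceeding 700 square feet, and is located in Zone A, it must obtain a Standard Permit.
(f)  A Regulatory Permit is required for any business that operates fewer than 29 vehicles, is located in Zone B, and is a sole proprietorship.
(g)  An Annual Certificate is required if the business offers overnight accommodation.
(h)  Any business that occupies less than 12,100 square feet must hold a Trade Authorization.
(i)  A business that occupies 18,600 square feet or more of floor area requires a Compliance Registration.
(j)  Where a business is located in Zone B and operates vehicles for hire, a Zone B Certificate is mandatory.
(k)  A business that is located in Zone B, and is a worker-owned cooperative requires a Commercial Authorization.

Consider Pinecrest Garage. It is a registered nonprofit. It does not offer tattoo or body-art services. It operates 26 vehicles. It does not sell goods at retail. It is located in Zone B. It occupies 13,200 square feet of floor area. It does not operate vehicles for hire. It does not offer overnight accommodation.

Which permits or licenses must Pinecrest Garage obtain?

(a) floor area 13,200 square feet ≥ 6,800 square feet; is a registered nonprofit (not: is a sole proprietorship) → General Business Permit not required.
(b) is a registered nonprofit (not: is a franchise of a national chain) → Municipal Authorization not required.
(c) is a registered nonprofit (not: is a franchise of a national chain); is located in Zone B → Franchise License not required.
(d) is located in Zone B (not: is located in a residentially zoned district) → Compliance License not required.
(e) is a registered nonprofit; floor area 13,200 square feet > 700 square feet; is located in Zone B (not: is located in Zone A) → Standard Permit not required.
(f) vehicles 26 < 29; is located in Zone B; is a registered nonprofit (not: is a sole proprietorship) → Regulatory Permit not required.
(g) does not offer overnight accommodation → Annual Certificate not required.
(h) floor area 13,200 square feet ≥ 12,100 square feet → Trade Authorization not required.
(i) floor area 13,200 square feet < 18,600 square feet → Compliance Registration not required.
(j) is located in Zone B; does not operate vehicles for hire → Zone B Certificate not required.
(k) is located in Zone B; is a registered nonprofit (not: is a worker-owned cooperative) → Commercial Authorization not required.

None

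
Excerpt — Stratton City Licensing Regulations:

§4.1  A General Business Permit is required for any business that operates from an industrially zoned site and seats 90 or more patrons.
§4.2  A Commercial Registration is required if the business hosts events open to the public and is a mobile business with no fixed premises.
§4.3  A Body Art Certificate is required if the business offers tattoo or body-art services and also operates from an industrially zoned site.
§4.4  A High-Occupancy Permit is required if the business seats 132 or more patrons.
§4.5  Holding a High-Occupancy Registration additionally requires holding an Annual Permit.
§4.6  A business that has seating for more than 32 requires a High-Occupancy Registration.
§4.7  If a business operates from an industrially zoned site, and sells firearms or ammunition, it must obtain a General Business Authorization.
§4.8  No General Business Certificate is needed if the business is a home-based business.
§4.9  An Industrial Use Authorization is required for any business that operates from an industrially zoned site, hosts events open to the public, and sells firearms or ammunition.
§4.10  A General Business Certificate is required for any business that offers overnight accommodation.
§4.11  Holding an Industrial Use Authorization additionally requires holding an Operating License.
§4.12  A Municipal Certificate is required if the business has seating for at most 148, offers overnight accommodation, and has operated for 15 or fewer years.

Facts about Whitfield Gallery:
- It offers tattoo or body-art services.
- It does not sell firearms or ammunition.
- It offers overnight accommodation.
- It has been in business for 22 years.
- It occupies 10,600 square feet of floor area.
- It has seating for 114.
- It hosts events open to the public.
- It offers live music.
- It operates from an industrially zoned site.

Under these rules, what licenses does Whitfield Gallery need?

Annual Permit, Body Art Certificate, General Business Certificate, General Business Permit, High-Occupancy Registration

§4.1 operates from an industrially zoned site; seating 114 ≥ 90 → General Business Permit required.
§4.2 hosts events open to the public; operates from an industrially zoned site (not: is a mobile business with no fixed premises) → Commercial Registration not required.
§4.3 offers tattoo or body-art services; operates from an industrially zoned site → Body Art Certificate required.
§4.4 seating 114 < 132 → High-Occupancy Permit not required.
§4.5 High-Occupancy Registration is required → Annual Permit also required.
§4.6 seating 114 > 32 → High-Occupancy Registration required.
§4.7 operates from an industrially zoned site; does not sell firearms or ammunition → General Business Authorization not required.
§4.8 operates from an industrially zoned site (not: is a home-based business) → General Business Certificate exemption does not apply.
§4.9 operates from an industrially zoned site; hosts events open to the public; does not sell firearms or ammunition → Industrial Use Authorization not required.
§4.10 offers overnight accommodation → General Business Certificate required.
§4.11 Industrial Use Authorization is not required → no effect.
§4.12 seating 114 ≤ 148; offers overnight accommodation; years in business 22 > 15 → Municipal Certificate not required.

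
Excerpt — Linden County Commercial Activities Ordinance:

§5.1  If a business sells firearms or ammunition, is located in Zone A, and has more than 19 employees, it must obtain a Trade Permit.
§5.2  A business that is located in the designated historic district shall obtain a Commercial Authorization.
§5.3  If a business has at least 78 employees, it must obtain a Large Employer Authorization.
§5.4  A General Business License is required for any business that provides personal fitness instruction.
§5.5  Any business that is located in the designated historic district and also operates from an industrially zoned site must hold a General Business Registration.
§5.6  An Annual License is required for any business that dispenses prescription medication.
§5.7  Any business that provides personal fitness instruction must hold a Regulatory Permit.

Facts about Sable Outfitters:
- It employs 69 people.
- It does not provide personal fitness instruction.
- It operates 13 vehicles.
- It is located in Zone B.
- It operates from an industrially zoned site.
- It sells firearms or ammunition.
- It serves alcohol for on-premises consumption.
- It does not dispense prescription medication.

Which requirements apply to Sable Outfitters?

§5.1 sells firearms or ammunition; is located in Zone B (not: is located in Zone A); employees 69 > 19 → Trade Permit not required.
§5.2 is located in Zone B (not: is located in the designated historic district) → Commercial Authorization not required.
§5.3 employees 69 < 78 → Large Employer Authorization not required.
§5.4 does not provide personal fitness instruction → General Business License not required.
§5.5 is located in Zone B (not: is located in the designated historic district); operates from an industrially zoned site → General Business Registration not required.
§5.6 does not dispense prescription medication → Annual License not required.
§5.7 does not provide personal fitness instruction → Regulatory Permit not required.

None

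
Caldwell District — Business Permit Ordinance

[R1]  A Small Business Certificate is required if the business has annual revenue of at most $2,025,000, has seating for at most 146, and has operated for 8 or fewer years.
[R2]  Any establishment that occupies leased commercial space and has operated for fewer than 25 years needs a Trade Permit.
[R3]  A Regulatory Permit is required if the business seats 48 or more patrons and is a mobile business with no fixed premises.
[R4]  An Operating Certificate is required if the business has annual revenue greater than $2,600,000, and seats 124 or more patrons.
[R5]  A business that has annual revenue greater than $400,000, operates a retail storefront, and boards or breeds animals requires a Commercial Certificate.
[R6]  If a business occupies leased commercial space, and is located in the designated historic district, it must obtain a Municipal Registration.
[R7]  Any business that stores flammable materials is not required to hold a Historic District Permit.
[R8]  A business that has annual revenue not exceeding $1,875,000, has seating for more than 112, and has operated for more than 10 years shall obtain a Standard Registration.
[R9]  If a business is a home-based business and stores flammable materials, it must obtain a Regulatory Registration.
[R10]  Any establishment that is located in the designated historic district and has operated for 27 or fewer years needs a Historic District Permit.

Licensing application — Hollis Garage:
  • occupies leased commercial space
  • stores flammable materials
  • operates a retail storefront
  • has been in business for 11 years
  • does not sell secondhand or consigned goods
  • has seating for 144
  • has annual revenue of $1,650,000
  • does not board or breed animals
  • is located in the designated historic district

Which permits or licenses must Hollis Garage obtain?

Municipal Registration, Standard Registration, Trade Permit

[R1] revenue $1,650,000 ≤ $2,025,000; seating 144 ≤ 146; years in business 11 > 8 → Small Business Certificate not required.
[R2] occupies leased commercial space; years in business 11 < 25 → Trade Permit required.
[R3] seating 144 ≥ 48; occupies leased commercial space (not: is a mobile business with no fixed premises) → Regulatory Permit not required.
[R4] revenue $1,650,000 ≤ $2,600,000; seating 144 ≥ 124 → Operating Certificate not required.
[R5] revenue $1,650,000 > $400,000; operates a retail storefront; does not board or breed animals → Commercial Certificate not required.
[R6] occupies leased commercial space; is located in the designated historic district → Municipal Registration required.
[R7] stores flammable materials → exempt from Historic District Permit.
[R8] revenue $1,650,000 ≤ $1,875,000; seating 144 > 112; years in business 11 > 10 → Standard Registration required.
[R9] occupies leased commercial space (not: is a home-based business); stores flammable materials → Regulatory Registration not required.
[R10] is located in the designated historic district; years in business 11 ≤ 27 → Historic District Permit required.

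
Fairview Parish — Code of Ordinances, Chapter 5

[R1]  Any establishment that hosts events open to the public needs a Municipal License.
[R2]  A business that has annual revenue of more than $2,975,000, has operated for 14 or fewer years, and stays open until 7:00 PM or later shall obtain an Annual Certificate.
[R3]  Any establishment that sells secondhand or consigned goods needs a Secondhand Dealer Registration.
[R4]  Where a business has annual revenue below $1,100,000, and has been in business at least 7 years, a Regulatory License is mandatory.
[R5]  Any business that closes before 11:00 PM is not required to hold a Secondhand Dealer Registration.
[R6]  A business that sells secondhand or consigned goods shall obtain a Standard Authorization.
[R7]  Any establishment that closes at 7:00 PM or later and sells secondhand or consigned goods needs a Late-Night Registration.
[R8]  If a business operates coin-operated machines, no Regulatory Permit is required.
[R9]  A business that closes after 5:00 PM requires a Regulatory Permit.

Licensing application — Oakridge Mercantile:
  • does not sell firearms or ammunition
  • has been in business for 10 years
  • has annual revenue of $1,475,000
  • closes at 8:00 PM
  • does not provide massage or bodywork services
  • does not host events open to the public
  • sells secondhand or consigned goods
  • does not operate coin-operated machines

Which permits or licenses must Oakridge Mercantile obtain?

Late-Night Registration, Regulatory Permit, Standard Authorization

[R1] does not host events open to the public → Municipal License not required.
[R2] revenue $1,475,000 ≤ $2,975,000; years in business 10 ≤ 14; closes 8:00 PM, after 7:00 PM → Annual Certificate not required.
[R3] sells secondhand or consigned goods → Secondhand Dealer Registration required.
[R4] revenue $1,475,000 ≥ $1,100,000; years in business 10 ≥ 7 → Regulatory License not required.
[R5] closes 8:00 PM, at/before 11:00 PM → exempt from Secondhand Dealer Registration.
[R6] sells secondhand or consigned goods → Standard Authorization required.
[R7] closes 8:00 PM, after 7:00 PM; sells secondhand or consigned goods → Late-Night Registration required.
[R8] does not operate coin-operated machines → Regulatory Permit exemption does not apply.
[R9] closes 8:00 PM, after 5:00 PM → Regulatory Permit required.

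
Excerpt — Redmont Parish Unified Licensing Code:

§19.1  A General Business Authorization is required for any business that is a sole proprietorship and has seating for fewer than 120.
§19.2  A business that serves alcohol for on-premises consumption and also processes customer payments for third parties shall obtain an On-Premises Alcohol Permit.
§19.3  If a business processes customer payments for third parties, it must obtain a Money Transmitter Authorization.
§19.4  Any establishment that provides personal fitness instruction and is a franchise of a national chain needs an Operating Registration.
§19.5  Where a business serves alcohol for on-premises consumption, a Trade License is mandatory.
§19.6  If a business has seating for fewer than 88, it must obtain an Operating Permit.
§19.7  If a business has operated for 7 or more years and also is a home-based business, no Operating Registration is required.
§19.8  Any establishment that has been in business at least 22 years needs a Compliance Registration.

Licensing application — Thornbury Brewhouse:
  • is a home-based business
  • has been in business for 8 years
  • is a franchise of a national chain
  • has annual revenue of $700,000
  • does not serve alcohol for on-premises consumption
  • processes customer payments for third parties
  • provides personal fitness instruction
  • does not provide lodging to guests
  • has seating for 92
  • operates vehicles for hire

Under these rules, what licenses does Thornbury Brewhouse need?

Money Transmitter Authorization

§19.1 is a franchise of a national chain (not: is a sole proprietorship); seating 92 < 120 → General Business Authorization not required.
§19.2 does not serve alcohol for on-premises consumption; processes customer payments for third parties → On-Premises Alcohol Permit not required.
§19.3 processes customer payments for third parties → Money Transmitter Authorization required.
§19.4 provides personal fitness instruction; is a franchise of a national chain → Operating Registration required.
§19.5 does not serve alcohol for on-premises consumption → Trade License not required.
§19.6 seating 92 ≥ 88 → Operating Permit not required.
§19.7 years in business 8 ≥ 7; is a home-based business → exempt from Operating Registration.
§19.8 years in business 8 < 22 → Compliance Registration not required.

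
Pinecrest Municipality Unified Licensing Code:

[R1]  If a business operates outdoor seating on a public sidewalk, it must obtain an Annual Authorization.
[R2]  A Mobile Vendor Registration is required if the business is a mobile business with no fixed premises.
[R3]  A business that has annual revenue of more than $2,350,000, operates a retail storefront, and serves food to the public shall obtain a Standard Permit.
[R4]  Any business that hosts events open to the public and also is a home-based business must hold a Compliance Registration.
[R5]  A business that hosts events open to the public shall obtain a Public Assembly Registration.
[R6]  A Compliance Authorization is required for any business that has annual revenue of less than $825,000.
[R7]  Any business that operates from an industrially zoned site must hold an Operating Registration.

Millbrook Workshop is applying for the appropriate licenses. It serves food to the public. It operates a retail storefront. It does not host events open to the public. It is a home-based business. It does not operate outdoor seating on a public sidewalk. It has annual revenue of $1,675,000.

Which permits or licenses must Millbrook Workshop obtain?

None

[R1] does not operate outdoor seating on a public sidewalk → Annual Authorization not required.
[R2] is a home-based business (not: is a mobile business with no fixed premises) → Mobile Vendor Registration not required.
[R3] revenue $1,675,000 ≤ $2,350,000; operates a retail storefront; serves food to the public → Standard Permit not required.
[R4] does not host events open to the public; is a home-based business → Compliance Registration not required.
[R5] does not host events open to the public → Public Assembly Registration not required.
[R6] revenue $1,675,000 ≥ $825,000 → Compliance Authorization not required.
[R7] is a home-based business (not: operates from an industrially zoned site) → Operating Registration not required.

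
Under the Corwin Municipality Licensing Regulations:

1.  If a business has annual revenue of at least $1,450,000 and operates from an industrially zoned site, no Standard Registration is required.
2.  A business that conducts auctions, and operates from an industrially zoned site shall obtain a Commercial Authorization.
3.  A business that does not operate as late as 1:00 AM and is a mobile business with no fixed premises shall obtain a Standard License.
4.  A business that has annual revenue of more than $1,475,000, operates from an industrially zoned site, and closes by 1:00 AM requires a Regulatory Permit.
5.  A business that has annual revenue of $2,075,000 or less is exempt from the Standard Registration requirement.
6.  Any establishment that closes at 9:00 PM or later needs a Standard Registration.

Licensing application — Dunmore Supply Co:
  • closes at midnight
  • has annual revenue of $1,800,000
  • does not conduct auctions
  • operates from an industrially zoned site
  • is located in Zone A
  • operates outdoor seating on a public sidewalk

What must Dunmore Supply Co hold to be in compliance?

Regulatory Permit

1. revenue $1,800,000 ≥ $1,450,000; operates from an industrially zoned site → exempt from Standard Registration.
2. does not conduct auctions; operates from an industrially zoned site → Commercial Authorization not required.
3. closes midnight, at/before 1:00 AM; operates from an industrially zoned site (not: is a mobile business with no fixed premises) → Standard License not required.
4. revenue $1,800,000 > $1,475,000; operates from an industrially zoned site; closes midnight, at/before 1:00 AM → Regulatory Permit required.
5. revenue $1,800,000 ≤ $2,075,000 → exempt from Standard Registration.
6. closes midnight, after 9:00 PM → Standard Registration required.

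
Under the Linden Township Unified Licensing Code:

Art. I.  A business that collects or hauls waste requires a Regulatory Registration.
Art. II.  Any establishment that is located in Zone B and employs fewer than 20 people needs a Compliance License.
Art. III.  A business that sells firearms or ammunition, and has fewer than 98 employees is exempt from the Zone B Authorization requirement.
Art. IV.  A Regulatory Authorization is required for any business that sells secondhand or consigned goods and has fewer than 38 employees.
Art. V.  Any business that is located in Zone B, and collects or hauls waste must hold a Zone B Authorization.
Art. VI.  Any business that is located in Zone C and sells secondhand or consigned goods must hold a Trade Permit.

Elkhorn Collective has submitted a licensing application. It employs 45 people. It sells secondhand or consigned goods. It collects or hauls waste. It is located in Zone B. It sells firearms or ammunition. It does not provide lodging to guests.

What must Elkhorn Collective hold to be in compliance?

Art. I. collects or hauls waste → Regulatory Registration required.
Art. II. is located in Zone B; employees 45 ≥ 20 → Compliance License not required.
Art. III. sells firearms or ammunition; employees 45 < 98 → exempt from Zone B Authorization.
Art. IV. sells secondhand or consigned goods; employees 45 ≥ 38 → Regulatory Authorization not required.
Art. V. is located in Zone B; collects or hauls waste → Zone B Authorization required.
Art. VI. is located in Zone B (not: is located in Zone C); sells secondhand or consigned goods → Trade Permit not required.

Regulatory Registration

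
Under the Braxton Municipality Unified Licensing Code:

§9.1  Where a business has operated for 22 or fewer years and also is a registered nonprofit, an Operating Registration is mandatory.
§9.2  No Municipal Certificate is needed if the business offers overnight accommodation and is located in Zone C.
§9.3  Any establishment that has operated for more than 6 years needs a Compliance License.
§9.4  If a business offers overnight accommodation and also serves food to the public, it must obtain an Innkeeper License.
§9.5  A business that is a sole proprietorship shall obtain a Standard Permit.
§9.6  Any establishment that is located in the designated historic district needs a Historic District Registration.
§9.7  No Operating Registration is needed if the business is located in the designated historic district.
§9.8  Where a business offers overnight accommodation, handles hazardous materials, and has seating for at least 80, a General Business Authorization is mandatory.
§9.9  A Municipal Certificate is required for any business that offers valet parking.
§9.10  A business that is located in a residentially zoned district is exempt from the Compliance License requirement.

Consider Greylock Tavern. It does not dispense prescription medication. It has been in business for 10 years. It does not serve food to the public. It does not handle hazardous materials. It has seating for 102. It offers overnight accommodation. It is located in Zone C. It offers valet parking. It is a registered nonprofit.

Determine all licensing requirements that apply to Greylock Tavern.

§9.1 years in business 10 ≤ 22; is a registered nonprofit → Operating Registration required.
§9.2 offers overnight accommodation; is located in Zone C → exempt from Municipal Certificate.
§9.3 years in business 10 > 6 → Compliance License required.
§9.4 offers overnight accommodation; does not serve food to the public → Innkeeper License not required.
§9.5 is a registered nonprofit (not: is a sole proprietorship) → Standard Permit not required.
§9.6 is located in Zone C (not: is located in the designated historic district) → Historic District Registration not required.
§9.7 is located in Zone C (not: is located in the designated historic district) → Operating Registration exemption does not apply.
§9.8 offers overnight accommodation; does not handle hazardous materials; seating 102 ≥ 80 → General Business Authorization not required.
§9.9 offers valet parking → Municipal Certificate required.
§9.10 is located in Zone C (not: is located in a residentially zoned district) → Compliance License exemption does not apply.

Compliance License, Operating Registration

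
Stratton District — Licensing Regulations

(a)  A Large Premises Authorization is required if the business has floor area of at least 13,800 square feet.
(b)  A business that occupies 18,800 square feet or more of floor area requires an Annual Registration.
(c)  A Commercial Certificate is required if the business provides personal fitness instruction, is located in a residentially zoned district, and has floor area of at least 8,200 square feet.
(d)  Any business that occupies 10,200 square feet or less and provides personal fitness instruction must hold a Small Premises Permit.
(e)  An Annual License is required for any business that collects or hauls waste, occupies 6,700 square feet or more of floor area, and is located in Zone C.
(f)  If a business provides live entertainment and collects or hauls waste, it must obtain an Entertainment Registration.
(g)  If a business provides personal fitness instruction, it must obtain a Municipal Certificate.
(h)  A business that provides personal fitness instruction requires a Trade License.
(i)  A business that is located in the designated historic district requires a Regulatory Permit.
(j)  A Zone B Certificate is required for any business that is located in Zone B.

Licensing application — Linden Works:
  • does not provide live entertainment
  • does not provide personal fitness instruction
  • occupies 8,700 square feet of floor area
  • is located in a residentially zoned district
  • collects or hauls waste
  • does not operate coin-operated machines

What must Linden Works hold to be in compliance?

(a) floor area 8,700 square feet < 13,800 square feet → Large Premises Authorization not required.
(b) floor area 8,700 square feet < 18,800 square feet → Annual Registration not required.
(c) does not provide personal fitness instruction; is located in a residentially zoned district; floor area 8,700 square feet ≥ 8,200 square feet → Commercial Certificate not required.
(d) floor area 8,700 square feet ≤ 10,200 square feet; does not provide personal fitness instruction → Small Premises Permit not required.
(e) collects or hauls waste; floor area 8,700 square feet ≥ 6,700 square feet; is located in a residentially zoned district (not: is located in Zone C) → Annual License not required.
(f) does not provide live entertainment; collects or hauls waste → Entertainment Registration not required.
(g) does not provide personal fitness instruction → Municipal Certificate not required.
(h) does not provide personal fitness instruction → Trade License not required.
(i) is located in a residentially zoned district (not: is located in the designated historic district) → Regulatory Permit not required.
(j) is located in a residentially zoned district (not: is located in Zone B) → Zone B Certificate not required.

None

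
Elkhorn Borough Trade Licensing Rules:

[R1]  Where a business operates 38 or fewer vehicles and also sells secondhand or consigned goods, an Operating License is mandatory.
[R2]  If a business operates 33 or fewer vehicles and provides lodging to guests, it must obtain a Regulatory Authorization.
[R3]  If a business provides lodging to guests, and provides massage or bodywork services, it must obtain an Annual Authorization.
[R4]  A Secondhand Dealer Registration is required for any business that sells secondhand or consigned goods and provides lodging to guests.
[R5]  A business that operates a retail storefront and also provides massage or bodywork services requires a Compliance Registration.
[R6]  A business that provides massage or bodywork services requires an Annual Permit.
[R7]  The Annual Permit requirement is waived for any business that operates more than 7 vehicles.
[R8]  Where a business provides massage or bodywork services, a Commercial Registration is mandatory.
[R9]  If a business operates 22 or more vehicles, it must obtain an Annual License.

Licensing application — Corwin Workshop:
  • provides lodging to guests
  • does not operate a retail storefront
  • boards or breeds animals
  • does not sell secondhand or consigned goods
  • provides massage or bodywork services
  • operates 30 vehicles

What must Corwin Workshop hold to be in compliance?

[R1] vehicles 30 ≤ 38; does not sell secondhand or consigned goods → Operating License not required.
[R2] vehicles 30 ≤ 33; provides lodging to guests → Regulatory Authorization required.
[R3] provides lodging to guests; provides massage or bodywork services → Annual Authorization required.
[R4] does not sell secondhand or consigned goods; provides lodging to guests → Secondhand Dealer Registration not required.
[R5] does not operate a retail storefront; provides massage or bodywork services → Compliance Registration not required.
[R6] provides massage or bodywork services → Annual Permit required.
[R7] vehicles 30 > 7 → exempt from Annual Permit.
[R8] provides massage or bodywork services → Commercial Registration required.
[R9] vehicles 30 ≥ 22 → Annual License required.

Annual Authorization, Annual License, Commercial Registration, Regulatory Authorization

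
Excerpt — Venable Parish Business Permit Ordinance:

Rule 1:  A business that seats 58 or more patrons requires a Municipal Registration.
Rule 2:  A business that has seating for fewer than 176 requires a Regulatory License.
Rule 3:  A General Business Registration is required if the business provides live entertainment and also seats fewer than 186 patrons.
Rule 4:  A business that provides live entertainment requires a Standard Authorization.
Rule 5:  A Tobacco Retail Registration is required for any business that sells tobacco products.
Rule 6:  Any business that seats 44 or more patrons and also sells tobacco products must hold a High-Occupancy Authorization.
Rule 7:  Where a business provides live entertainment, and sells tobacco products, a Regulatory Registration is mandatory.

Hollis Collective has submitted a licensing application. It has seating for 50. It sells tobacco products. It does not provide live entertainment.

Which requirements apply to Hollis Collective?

High-Occupancy Authorization, Regulatory License, Tobacco Retail Registration

Rule 1: seating 50 < 58 → Municipal Registration not required.
Rule 2: seating 50 < 176 → Regulatory License required.
Rule 3: does not provide live entertainment; seating 50 < 186 → General Business Registration not required.
Rule 4: does not provide live entertainment → Standard Authorization not required.
Rule 5: sells tobacco products → Tobacco Retail Registration required.
Rule 6: seating 50 ≥ 44; sells tobacco products → High-Occupancy Authorization required.
Rule 7: does not provide live entertainment; sells tobacco products → Regulatory Registration not required.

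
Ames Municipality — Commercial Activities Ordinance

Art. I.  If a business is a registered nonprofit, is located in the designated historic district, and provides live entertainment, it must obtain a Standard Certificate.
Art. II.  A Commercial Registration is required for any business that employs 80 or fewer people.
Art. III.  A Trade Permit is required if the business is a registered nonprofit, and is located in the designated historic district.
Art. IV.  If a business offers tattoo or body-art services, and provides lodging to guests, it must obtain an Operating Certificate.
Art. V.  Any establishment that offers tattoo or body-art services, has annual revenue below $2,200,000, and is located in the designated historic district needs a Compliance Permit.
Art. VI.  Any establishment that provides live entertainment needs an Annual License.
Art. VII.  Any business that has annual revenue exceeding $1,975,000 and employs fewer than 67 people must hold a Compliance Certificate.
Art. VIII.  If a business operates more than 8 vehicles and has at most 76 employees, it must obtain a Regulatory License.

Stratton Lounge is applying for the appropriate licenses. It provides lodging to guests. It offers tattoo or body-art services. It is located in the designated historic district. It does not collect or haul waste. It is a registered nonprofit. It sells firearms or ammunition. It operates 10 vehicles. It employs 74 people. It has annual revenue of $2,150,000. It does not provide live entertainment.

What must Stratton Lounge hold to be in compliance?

Commercial Registration, Compliance Permit, Operating Certificate, Regulatory License, Trade Permit

Art. I. is a registered nonprofit; is located in the designated historic district; does not provide live entertainment → Standard Certificate not required.
Art. II. employees 74 ≤ 80 → Commercial Registration required.
Art. III. is a registered nonprofit; is located in the designated historic district → Trade Permit required.
Art. IV. offers tattoo or body-art services; provides lodging to guests → Operating Certificate required.
Art. V. offers tattoo or body-art services; revenue $2,150,000 < $2,200,000; is located in the designated historic district → Compliance Permit required.
Art. VI. does not provide live entertainment → Annual License not required.
Art. VII. revenue $2,150,000 > $1,975,000; employees 74 ≥ 67 → Compliance Certificate not required.
Art. VIII. vehicles 10 > 8; employees 74 ≤ 76 → Regulatory License required.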